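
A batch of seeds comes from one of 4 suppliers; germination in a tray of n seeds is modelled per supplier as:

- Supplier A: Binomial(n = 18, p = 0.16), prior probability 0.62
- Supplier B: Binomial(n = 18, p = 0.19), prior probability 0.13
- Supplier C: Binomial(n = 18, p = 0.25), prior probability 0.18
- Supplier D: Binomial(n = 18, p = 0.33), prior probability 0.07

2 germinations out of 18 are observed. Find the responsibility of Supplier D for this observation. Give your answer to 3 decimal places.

By Bayes' theorem, P(k | x) = P(Z=k) f_k(x) / Σ_j P(Z=j) f_j(x).
Component likelihoods at x = 2 germinations out of 18:
  L_A = 0.240658
  L_B = 0.189653
  L_C = 0.0958411
  L_D = 0.0274736
Weight by the priors:
  P(Z=A)·L_A = 0.62 × 0.240658 = 0.149208
  P(Z=B)·L_B = 0.13 × 0.189653 = 0.0246548
  P(Z=C)·L_C = 0.18 × 0.0958411 = 0.0172514
  P(Z=D)·L_D = 0.07 × 0.0274736 = 0.00192315
Denominator: 0.149208 + 0.0246548 + 0.0172514 + 0.00192315 = 0.193037
P(Supplier D | the observation) ≈ 0.010

0.010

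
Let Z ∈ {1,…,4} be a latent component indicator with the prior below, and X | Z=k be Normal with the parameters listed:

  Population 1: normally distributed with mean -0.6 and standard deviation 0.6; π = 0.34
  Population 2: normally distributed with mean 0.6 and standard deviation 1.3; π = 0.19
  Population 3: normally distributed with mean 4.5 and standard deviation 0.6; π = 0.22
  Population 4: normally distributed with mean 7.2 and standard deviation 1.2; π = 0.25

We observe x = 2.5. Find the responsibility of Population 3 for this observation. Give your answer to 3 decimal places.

0.027

Apply Bayes' rule: the posterior for each component is proportional to its prior times its likelihood at x.
Evaluate each component's likelihood at the observed value:
  p_1 = 1.06202e-06
  p_2 = 0.105468
  p_3 = 0.00257046
  p_4 = 0.000155106
Prior × likelihood for each component:
  w_1·p_1 = 0.34 × 1.06202e-06 = 3.61088e-07
  w_2·p_2 = 0.19 × 0.105468 = 0.0200389
  w_3·p_3 = 0.22 × 0.00257046 = 0.000565502
  w_4·p_4 = 0.25 × 0.000155106 = 3.87766e-05
Evidence: 3.61088e-07 + 0.0200389 + 0.000565502 + 3.87766e-05 = 0.0206435
P(Population 3 | x) = 0.000565502 / 0.0206435 ≈ 0.027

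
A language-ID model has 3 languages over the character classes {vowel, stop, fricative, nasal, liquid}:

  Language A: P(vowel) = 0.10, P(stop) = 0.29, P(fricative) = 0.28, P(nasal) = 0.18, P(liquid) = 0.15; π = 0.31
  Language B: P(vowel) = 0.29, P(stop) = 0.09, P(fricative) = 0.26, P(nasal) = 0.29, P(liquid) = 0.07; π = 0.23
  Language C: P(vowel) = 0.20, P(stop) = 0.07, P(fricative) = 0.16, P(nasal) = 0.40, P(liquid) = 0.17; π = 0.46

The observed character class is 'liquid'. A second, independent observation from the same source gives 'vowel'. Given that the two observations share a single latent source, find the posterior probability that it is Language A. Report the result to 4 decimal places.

P(component k | x) = w_k·f_k(x) / marginal(x), where marginal(x) = Σ_j w_j·f_j(x).
Since both observations come from the same component, the likelihood for component k is f_k(x₁)·f_k(x₂).
  f_A = [0.15] × [0.1] = 0.015
  f_B = [0.07] × [0.29] = 0.0203
  f_C = [0.17] × [0.2] = 0.034
Weight by the priors:
  w_A·f_A = 0.31 × 0.015 = 0.00465
  w_B·f_B = 0.23 × 0.0203 = 0.004669
  w_C·f_C = 0.46 × 0.034 = 0.01564
Evidence: 0.00465 + 0.004669 + 0.01564 = 0.024959
P(Language A | data) ≈ 0.1863

0.1863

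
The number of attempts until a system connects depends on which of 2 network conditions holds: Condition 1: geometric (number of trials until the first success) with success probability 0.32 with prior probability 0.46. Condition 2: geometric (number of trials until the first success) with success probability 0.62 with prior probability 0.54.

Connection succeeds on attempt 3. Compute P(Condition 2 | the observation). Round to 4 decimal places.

P(component k | x) = π_k·f_k(x) / marginal(x), where marginal(x) = Σ_j π_j·f_j(x).
Component likelihoods at x = 3:
  L_1 = 0.147968
  L_2 = 0.089528
Multiply by the mixture weights:
  π_1·L_1 = 0.46 × 0.147968 = 0.0680653
  π_2·L_2 = 0.54 × 0.089528 = 0.0483451
Sum: 0.0680653 + 0.0483451 = 0.11641
P(Condition 2 | x) = 0.0483451 / 0.11641 ≈ 0.4153

0.4153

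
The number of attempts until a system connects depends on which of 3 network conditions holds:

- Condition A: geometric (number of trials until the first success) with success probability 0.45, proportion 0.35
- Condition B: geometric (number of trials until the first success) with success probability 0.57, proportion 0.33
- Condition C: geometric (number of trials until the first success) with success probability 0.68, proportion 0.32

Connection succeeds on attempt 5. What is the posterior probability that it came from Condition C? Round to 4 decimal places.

0.0987

The responsibility of component k is w_k f_k(x) divided by Σ_j w_j f_j(x).
Geometric probabilities:
  p_A = 0.0411778
  p_B = 0.0194872
  p_C = 0.00713032
Weight by the priors:
  w_A·p_A = 0.35 × 0.0411778 = 0.0144122
  w_B·p_B = 0.33 × 0.0194872 = 0.00643076
  w_C·p_C = 0.32 × 0.00713032 = 0.0022817
Normaliser: 0.0144122 + 0.00643076 + 0.0022817 = 0.0231247
P(Condition C | 5) ≈ 0.0987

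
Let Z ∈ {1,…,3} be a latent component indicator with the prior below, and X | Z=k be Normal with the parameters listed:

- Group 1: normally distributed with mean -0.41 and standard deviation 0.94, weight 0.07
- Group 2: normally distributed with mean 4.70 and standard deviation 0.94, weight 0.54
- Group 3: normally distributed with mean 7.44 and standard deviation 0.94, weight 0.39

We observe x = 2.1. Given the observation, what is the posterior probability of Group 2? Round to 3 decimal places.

0.856

The responsibility of component k is π_k f_k(x) divided by Σ_j π_j f_j(x).
Component likelihoods at x = 2.1:
  p_1 = 0.0120092
  p_2 = 0.00925748
  p_3 = 4.16861e-08
Prior × likelihood for each component:
  π_1·p_1 = 0.07 × 0.0120092 = 0.000840645
  π_2·p_2 = 0.54 × 0.00925748 = 0.00499904
  π_3·p_3 = 0.39 × 4.16861e-08 = 1.62576e-08
Denominator: 0.000840645 + 0.00499904 + 1.62576e-08 = 0.0058397
P(Group 2 | x) ≈ 0.856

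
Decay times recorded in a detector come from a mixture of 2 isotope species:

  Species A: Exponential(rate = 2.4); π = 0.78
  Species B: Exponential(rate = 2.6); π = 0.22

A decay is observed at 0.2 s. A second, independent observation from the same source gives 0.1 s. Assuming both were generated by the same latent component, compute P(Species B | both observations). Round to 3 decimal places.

0.238

Posterior ∝ prior × likelihood, so P(k | x) ∝ π_k f_k(x); normalise over all components.
Since both observations come from the same component, the likelihood for component k is f_k(x₁)·f_k(x₂).
  L_A = [1.48508] × [1.88791] = 2.80369
  L_B = [1.54575] × [2.00473] = 3.09882
Multiply by the mixture weights:
  π_A·L_A = 0.78 × 2.80369 = 2.18688
  π_B·L_B = 0.22 × 3.09882 = 0.681741
Evidence: 2.18688 + 0.681741 = 2.86862
P(Species B | x) ≈ 0.238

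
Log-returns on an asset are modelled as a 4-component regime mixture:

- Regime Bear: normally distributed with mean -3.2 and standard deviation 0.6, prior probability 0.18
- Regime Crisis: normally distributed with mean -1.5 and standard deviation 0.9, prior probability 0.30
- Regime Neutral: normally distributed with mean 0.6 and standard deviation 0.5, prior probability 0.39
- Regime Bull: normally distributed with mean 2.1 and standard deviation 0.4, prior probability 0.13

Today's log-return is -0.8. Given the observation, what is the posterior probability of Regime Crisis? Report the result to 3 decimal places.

0.941

By Bayes' theorem, P(k | x) = P(Z=k) f_k(x) / Σ_j P(Z=j) f_j(x).
Evaluate each component's likelihood at the observed value:
  f_Bear = (1/(0.6·√(2π)))·exp(−(-0.8−-3.2)²/(2·0.6²)) = 0.664904·exp(-8.00000) = 0.00022305
  f_Crisis = (1/(0.9·√(2π)))·exp(−(-0.8−-1.5)²/(2·0.9²)) = 0.443269·exp(-0.30247) = 0.327572
  f_Neutral = (1/(0.5·√(2π)))·exp(−(-0.8−0.6)²/(2·0.5²)) = 0.797885·exp(-3.92000) = 0.0158309
  f_Bull = (1/(0.4·√(2π)))·exp(−(-0.8−2.1)²/(2·0.4²)) = 0.997356·exp(-26.28125) = 3.84634e-12
Multiply by the mixture weights:
  P(Z=Bear)·f_Bear = 0.18 × 0.00022305 = 4.01491e-05
  P(Z=Crisis)·f_Crisis = 0.30 × 0.327572 = 0.0982716
  P(Z=Neutral)·f_Neutral = 0.39 × 0.0158309 = 0.00617405
  P(Z=Bull)·f_Bull = 0.13 × 3.84634e-12 = 5.00025e-13
Evidence: 4.01491e-05 + 0.0982716 + 0.00617405 + 5.00025e-13 = 0.104486
P(Regime Crisis | x) ≈ 0.941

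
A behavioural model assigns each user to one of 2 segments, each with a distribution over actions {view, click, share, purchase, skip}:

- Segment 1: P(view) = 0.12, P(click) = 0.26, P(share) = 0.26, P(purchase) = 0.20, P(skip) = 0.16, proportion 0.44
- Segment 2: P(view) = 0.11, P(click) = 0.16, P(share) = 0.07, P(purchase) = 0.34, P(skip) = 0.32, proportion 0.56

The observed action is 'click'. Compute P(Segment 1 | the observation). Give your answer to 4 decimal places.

0.5608

The responsibility of component k is P(Z=k) f_k(x) divided by Σ_j P(Z=j) f_j(x).
Categorical probabilities:
  p_1 = P(click | comp) = 0.26
  p_2 = P(click | comp) = 0.16
Prior × likelihood for each component:
  P(Z=1)·p_1 = 0.44 × 0.26 = 0.1144
  P(Z=2)·p_2 = 0.56 × 0.16 = 0.0896
Denominator: 0.1144 + 0.0896 = 0.204
So the posterior for Segment 1 is 0.1144 / 0.204 ≈ 0.5608.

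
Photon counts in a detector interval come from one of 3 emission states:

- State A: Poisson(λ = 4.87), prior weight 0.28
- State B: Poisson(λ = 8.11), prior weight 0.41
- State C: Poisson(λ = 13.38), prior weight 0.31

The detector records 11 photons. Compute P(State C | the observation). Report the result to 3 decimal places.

The responsibility of component k is P(Z=k) f_k(x) divided by Σ_j P(Z=j) f_j(x).
Poisson probabilities:
  L_A = 0.00702504
  L_B = 0.0751528
  L_C = 0.0952799
Multiply by the mixture weights:
  P(Z=A)·L_A = 0.28 × 0.00702504 = 0.00196701
  P(Z=B)·L_B = 0.41 × 0.0751528 = 0.0308127
  P(Z=C)·L_C = 0.31 × 0.0952799 = 0.0295368
Evidence: 0.00196701 + 0.0308127 + 0.0295368 = 0.0623165
P(State C | data) = 0.0295368 / 0.0623165 ≈ 0.474

0.474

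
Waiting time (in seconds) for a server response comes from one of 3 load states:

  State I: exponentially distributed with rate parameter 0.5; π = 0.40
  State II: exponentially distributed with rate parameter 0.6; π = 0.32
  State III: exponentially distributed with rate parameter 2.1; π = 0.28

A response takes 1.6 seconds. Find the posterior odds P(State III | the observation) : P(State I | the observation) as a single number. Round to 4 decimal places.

Only the two components matter; the odds are (P(Z=i) f_i(x)) / (P(Z=j) f_j(x)).
Evaluate each component's likelihood at the observed value:
  L_I = 0.224664
  L_II = 0.229736
  L_III = 0.072944
0.0204243 / 0.0898658 ≈ 0.2273

0.2273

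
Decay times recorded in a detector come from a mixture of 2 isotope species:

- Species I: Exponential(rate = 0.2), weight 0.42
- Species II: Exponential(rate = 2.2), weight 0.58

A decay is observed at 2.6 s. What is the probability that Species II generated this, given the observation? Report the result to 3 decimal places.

Posterior ∝ prior × likelihood, so P(k | x) ∝ π_k f_k(x); normalise over all components.
Exponential densities:
  f_I = 0.118904
  f_II = 0.00721536
Unnormalised posteriors:
  π_I·f_I = 0.42 × 0.118904 = 0.0499397
  π_II·f_II = 0.58 × 0.00721536 = 0.00418491
Evidence: 0.0499397 + 0.00418491 = 0.0541246
P(Species II | data) ≈ 0.077

0.077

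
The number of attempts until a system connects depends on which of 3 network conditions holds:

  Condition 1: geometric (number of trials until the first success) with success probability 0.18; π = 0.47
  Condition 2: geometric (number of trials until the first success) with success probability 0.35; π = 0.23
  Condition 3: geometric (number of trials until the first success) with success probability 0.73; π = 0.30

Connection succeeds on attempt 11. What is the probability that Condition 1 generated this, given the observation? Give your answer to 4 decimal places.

0.9147

P(component k | x) = π_k·f_k(x) / marginal(x), where marginal(x) = Σ_j π_j·f_j(x).
Component likelihoods at x = 11:
  p_1 = 0.18·(1−0.18)^10 = 0.18·0.137448 = 0.0247406
  p_2 = 0.35·(1−0.35)^10 = 0.35·0.0134627 = 0.00471196
  p_3 = 0.73·(1−0.73)^10 = 0.73·2.05891e-06 = 1.50301e-06
Multiply by the mixture weights:
  π_1·p_1 = 0.47 × 0.0247406 = 0.0116281
  π_2·p_2 = 0.23 × 0.00471196 = 0.00108375
  π_3·p_3 = 0.30 × 1.50301e-06 = 4.50902e-07
Denominator: 0.0116281 + 0.00108375 + 4.50902e-07 = 0.0127123
P(Condition 1 | data) ≈ 0.9147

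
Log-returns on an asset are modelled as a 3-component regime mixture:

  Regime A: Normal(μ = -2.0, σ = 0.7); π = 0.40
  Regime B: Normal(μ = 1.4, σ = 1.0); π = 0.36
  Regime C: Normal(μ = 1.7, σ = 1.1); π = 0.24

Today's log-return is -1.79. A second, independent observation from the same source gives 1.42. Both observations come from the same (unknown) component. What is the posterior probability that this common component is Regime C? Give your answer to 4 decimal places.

0.3599

Posterior ∝ prior × likelihood, so P(k | x) ∝ π_k f_k(x); normalise over all components.
Since both observations come from the same component, the likelihood for component k is f_k(x₁)·f_k(x₂).
  f_A = [(1/(0.7·√(2π)))·exp(−(-1.79−-2.0)²/(2·0.7²)) = 0.569918·exp(-0.04500) = 0.54484] × [3.73648e-06] = 2.03578e-06
  f_B = [(1/(1.0·√(2π)))·exp(−(-1.79−1.4)²/(2·1.0²)) = 0.398942·exp(-5.08805) = 0.00246149] × [0.398862] = 0.000981796
  f_C = [(1/(1.1·√(2π)))·exp(−(-1.79−1.7)²/(2·1.1²)) = 0.362675·exp(-5.03310) = 0.00236412] × [0.351114] = 0.000830076
Prior × likelihood for each component:
  π_A·f_A = 0.40 × 2.03578e-06 = 8.14314e-07
  π_B·f_B = 0.36 × 0.000981796 = 0.000353447
  π_C·f_C = 0.24 × 0.000830076 = 0.000199218
Sum: 8.14314e-07 + 0.000353447 + 0.000199218 = 0.000553479
P(Regime C | x₁,x₂) ≈ 0.3599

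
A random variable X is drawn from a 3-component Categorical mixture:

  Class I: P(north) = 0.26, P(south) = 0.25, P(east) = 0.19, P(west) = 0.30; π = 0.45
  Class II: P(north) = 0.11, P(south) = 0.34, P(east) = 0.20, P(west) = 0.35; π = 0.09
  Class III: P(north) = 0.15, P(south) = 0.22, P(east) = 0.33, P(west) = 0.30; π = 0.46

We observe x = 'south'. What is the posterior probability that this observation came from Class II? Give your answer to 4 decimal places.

0.1253

Apply Bayes' rule: the posterior for each component is proportional to its prior times its likelihood at x.
Evaluate each component's likelihood at the observed value:
  L_I = 0.25
  L_II = 0.34
  L_III = 0.22
Prior × likelihood for each component:
  w_I·L_I = 0.45 × 0.25 = 0.1125
  w_II·L_II = 0.09 × 0.34 = 0.0306
  w_III·L_III = 0.46 × 0.22 = 0.1012
Denominator: 0.1125 + 0.0306 + 0.1012 = 0.2443
Responsibility of Class II: 0.0306 / 0.2443 ≈ 0.1253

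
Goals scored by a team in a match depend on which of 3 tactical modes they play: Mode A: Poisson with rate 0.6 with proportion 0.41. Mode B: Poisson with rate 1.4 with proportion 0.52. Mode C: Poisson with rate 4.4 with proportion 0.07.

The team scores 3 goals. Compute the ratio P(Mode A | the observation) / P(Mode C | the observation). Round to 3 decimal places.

0.664

Only the two components matter; the odds are (π_i f_i(x)) / (π_j f_j(x)).
Poisson probabilities:
  L_A = 0.0197572
  L_B = 0.112777
  L_C = 0.174305
Posterior odds = (π_A·L_A) / (π_C·L_C) = (0.41·0.0197572) / (0.07·0.174305) = 0.00810046 / 0.0122014 ≈ 0.664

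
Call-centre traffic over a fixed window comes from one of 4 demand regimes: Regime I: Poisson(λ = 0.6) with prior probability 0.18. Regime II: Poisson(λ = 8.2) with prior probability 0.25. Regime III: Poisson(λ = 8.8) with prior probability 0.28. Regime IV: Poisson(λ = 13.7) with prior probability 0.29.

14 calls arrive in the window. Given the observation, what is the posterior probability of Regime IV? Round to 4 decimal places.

Posterior ∝ prior × likelihood, so P(k | x) ∝ π_k f_k(x); normalise over all components.
Component likelihoods at x = 14 calls:
  L_I = 4.93324e-15
  L_II = 0.0195781
  L_III = 0.0288774
  L_IV = 0.105644
Prior × likelihood for each component:
  π_I·L_I = 0.18 × 4.93324e-15 = 8.87984e-16
  π_II·L_II = 0.25 × 0.0195781 = 0.00489453
  π_III·L_III = 0.28 × 0.0288774 = 0.00808566
  π_IV·L_IV = 0.29 × 0.105644 = 0.0306368
Evidence: 8.87984e-16 + 0.00489453 + 0.00808566 + 0.0306368 = 0.043617
Responsibility of Regime IV: 0.0306368 / 0.043617 ≈ 0.7024

0.7024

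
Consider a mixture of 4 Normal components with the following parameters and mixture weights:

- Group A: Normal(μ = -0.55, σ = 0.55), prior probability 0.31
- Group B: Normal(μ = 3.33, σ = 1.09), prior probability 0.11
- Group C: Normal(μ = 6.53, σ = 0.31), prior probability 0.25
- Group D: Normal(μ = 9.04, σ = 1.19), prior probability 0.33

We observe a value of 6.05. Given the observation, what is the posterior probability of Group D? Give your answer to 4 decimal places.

0.0455

Posterior ∝ prior × likelihood, so P(k | x) ∝ P(Z=k) f_k(x); normalise over all components.
Normal densities:
  f_A = (1/(0.55·√(2π)))·exp(−(6.05−-0.55)²/(2·0.55²)) = 0.725350·exp(-72.00000) = 3.90252e-32
  f_B = (1/(1.09·√(2π)))·exp(−(6.05−3.33)²/(2·1.09²)) = 0.366002·exp(-3.11354) = 0.0162663
  f_C = (1/(0.31·√(2π)))·exp(−(6.05−6.53)²/(2·0.31²)) = 1.286911·exp(-1.19875) = 0.388094
  f_D = (1/(1.19·√(2π)))·exp(−(6.05−9.04)²/(2·1.19²)) = 0.335246·exp(-3.15659) = 0.0142716
Weight by the priors:
  P(Z=A)·f_A = 0.31 × 3.90252e-32 = 1.20978e-32
  P(Z=B)·f_B = 0.11 × 0.0162663 = 0.00178929
  P(Z=C)·f_C = 0.25 × 0.388094 = 0.0970236
  P(Z=D)·f_D = 0.33 × 0.0142716 = 0.00470963
Normaliser: 1.20978e-32 + 0.00178929 + 0.0970236 + 0.00470963 = 0.103523
So the posterior for Group D is 0.00470963 / 0.103523 ≈ 0.0455.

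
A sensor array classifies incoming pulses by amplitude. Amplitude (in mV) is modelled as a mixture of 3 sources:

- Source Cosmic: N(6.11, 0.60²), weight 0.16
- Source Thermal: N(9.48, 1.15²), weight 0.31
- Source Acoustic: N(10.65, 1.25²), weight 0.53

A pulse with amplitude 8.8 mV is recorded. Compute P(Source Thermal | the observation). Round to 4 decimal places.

0.6148

P(component k | x) = π_k·f_k(x) / marginal(x), where marginal(x) = Σ_j π_j·f_j(x).
Component likelihoods at x = 8.8 mV:
  f_Cosmic = (1/(0.60·√(2π)))·exp(−(8.8−6.11)²/(2·0.60²)) = 0.664904·exp(-10.05014) = 2.87104e-05
  f_Thermal = (1/(1.15·√(2π)))·exp(−(8.8−9.48)²/(2·1.15²)) = 0.346906·exp(-0.17482) = 0.291265
  f_Acoustic = (1/(1.25·√(2π)))·exp(−(8.8−10.65)²/(2·1.25²)) = 0.319154·exp(-1.09520) = 0.106748
Multiply by the mixture weights:
  π_Cosmic·f_Cosmic = 0.16 × 2.87104e-05 = 4.59366e-06
  π_Thermal·f_Thermal = 0.31 × 0.291265 = 0.0902922
  π_Acoustic·f_Acoustic = 0.53 × 0.106748 = 0.0565766
Marginal: 4.59366e-06 + 0.0902922 + 0.0565766 = 0.146873
So the posterior for Source Thermal is 0.0902922 / 0.146873 ≈ 0.6148.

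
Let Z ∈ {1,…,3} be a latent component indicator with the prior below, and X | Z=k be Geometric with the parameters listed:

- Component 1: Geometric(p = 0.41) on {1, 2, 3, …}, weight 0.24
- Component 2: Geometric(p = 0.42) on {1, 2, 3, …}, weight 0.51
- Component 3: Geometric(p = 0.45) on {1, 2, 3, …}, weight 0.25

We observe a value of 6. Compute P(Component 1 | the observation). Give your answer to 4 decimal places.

0.2629

Posterior ∝ prior × likelihood, so P(k | x) ∝ w_k f_k(x); normalise over all components.
Geometric probabilities:
  f_1 = 0.41·(1−0.41)^5 = 0.41·0.0714924 = 0.0293119
  f_2 = 0.42·(1−0.42)^5 = 0.42·0.0656357 = 0.027567
  f_3 = 0.45·(1−0.45)^5 = 0.45·0.0503284 = 0.0226478
Prior × likelihood for each component:
  w_1·f_1 = 0.24 × 0.0293119 = 0.00703486
  w_2·f_2 = 0.51 × 0.027567 = 0.0140592
  w_3·f_3 = 0.25 × 0.0226478 = 0.00566195
Marginal: 0.00703486 + 0.0140592 + 0.00566195 = 0.026756
P(Component 1 | x) = 0.00703486 / 0.026756 ≈ 0.2629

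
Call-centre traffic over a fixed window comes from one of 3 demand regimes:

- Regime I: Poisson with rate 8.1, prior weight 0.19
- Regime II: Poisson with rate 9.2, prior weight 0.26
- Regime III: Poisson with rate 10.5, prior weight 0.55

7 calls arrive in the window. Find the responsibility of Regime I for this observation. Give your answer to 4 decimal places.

0.2684

P(component k | x) = P(Z=k)·f_k(x) / marginal(x), where marginal(x) = Σ_j P(Z=j)·f_j(x).
Evaluate each component's likelihood at the observed value:
  f_I = e^(−8.1)·8.1^7/7! = 0.137778
  f_II = e^(−9.2)·9.2^7/7! = 0.111834
  f_III = e^(−10.5)·10.5^7/7! = 0.0768781
Prior × likelihood for each component:
  P(Z=I)·f_I = 0.19 × 0.137778 = 0.0261778
  P(Z=II)·f_II = 0.26 × 0.111834 = 0.0290769
  P(Z=III)·f_III = 0.55 × 0.0768781 = 0.0422829
Denominator: 0.0261778 + 0.0290769 + 0.0422829 = 0.0975376
P(Regime I | data) = 0.0261778 / 0.0975376 ≈ 0.2684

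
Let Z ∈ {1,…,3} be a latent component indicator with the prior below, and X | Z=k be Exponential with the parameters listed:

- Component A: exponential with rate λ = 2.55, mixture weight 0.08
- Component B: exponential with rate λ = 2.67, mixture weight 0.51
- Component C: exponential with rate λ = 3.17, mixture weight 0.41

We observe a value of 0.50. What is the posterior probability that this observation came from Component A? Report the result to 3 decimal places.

P(component k | x) = w_k·f_k(x) / marginal(x), where marginal(x) = Σ_j w_j·f_j(x).
Component likelihoods at x = 0.50:
  L_A = 0.712549
  L_B = 0.702632
  L_C = 0.649685
Weight by the priors:
  w_A·L_A = 0.08 × 0.712549 = 0.0570039
  w_B·L_B = 0.51 × 0.702632 = 0.358342
  w_C·L_C = 0.41 × 0.649685 = 0.266371
Normaliser: 0.0570039 + 0.358342 + 0.266371 = 0.681717
So the posterior for Component A is 0.0570039 / 0.681717 ≈ 0.084.

0.084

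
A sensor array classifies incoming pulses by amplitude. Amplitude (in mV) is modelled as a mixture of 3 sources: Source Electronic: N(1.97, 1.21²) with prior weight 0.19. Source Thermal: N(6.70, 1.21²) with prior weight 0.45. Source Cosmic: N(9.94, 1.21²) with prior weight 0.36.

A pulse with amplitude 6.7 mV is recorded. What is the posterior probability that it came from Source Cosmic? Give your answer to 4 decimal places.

Apply Bayes' rule: the posterior for each component is proportional to its prior times its likelihood at x.
Component likelihoods at x = 6.7 mV:
  p_Electronic = 0.000158453
  p_Thermal = 0.329704
  p_Cosmic = 0.00914489
Multiply by the mixture weights:
  π_Electronic·p_Electronic = 0.19 × 0.000158453 = 3.0106e-05
  π_Thermal·p_Thermal = 0.45 × 0.329704 = 0.148367
  π_Cosmic·p_Cosmic = 0.36 × 0.00914489 = 0.00329216
Marginal: 3.0106e-05 + 0.148367 + 0.00329216 = 0.151689
P(Source Cosmic | 6.7 mV) ≈ 0.0217

0.0217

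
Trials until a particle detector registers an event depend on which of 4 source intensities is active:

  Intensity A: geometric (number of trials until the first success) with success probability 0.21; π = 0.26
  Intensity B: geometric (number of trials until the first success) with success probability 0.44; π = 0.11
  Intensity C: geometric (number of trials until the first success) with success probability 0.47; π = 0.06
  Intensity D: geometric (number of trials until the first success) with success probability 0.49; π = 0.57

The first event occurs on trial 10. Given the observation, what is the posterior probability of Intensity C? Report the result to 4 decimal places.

0.0123

By Bayes' theorem, P(k | x) = w_k f_k(x) / Σ_j w_j f_j(x).
Evaluate each component's likelihood at the observed value:
  L_A = 0.21·(1−0.21)^9 = 0.21·0.119852 = 0.0251688
  L_B = 0.44·(1−0.44)^9 = 0.44·0.00541617 = 0.00238311
  L_C = 0.47·(1−0.47)^9 = 0.47·0.00329976 = 0.00155089
  L_D = 0.49·(1−0.49)^9 = 0.49·0.00233417 = 0.00114374
Weight by the priors:
  w_A·L_A = 0.26 × 0.0251688 = 0.0065439
  w_B·L_B = 0.11 × 0.00238311 = 0.000262143
  w_C·L_C = 0.06 × 0.00155089 = 9.30533e-05
  w_D·L_D = 0.57 × 0.00114374 = 0.000651932
Sum: 0.0065439 + 0.000262143 + 9.30533e-05 + 0.000651932 = 0.00755103
P(Intensity C | 10) ≈ 0.0123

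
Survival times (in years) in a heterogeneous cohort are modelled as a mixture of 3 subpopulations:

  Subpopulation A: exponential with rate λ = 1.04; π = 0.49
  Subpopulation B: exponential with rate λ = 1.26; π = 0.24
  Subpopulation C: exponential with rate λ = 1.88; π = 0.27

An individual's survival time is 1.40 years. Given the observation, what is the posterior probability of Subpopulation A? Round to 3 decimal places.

P(component k | x) = π_k·f_k(x) / marginal(x), where marginal(x) = Σ_j π_j·f_j(x).
Exponential densities:
  f_A = 1.04·e^(−1.04·1.40) = 1.04·e^(−1.4560) = 0.242494
  f_B = 1.26·e^(−1.26·1.40) = 1.26·e^(−1.7640) = 0.215911
  f_C = 1.88·e^(−1.88·1.40) = 1.88·e^(−2.6320) = 0.135237
Prior × likelihood for each component:
  π_A·f_A = 0.49 × 0.242494 = 0.118822
  π_B·f_B = 0.24 × 0.215911 = 0.0518187
  π_C·f_C = 0.27 × 0.135237 = 0.0365139
Marginal: 0.118822 + 0.0518187 + 0.0365139 = 0.207155
Responsibility of Subpopulation A: 0.118822 / 0.207155 ≈ 0.574

0.574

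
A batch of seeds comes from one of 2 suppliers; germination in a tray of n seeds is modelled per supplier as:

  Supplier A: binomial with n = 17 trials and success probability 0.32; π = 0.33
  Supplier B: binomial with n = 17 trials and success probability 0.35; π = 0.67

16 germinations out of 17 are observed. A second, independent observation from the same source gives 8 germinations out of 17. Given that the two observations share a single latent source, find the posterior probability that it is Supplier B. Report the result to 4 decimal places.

The responsibility of component k is π_k f_k(x) divided by Σ_j π_j f_j(x).
Since both observations come from the same component, the likelihood for component k is f_k(x₁)·f_k(x₂).
  L_A = [C(17,16)·0.32^16·0.68^1 = 17·1.20893e-08·0.68 = 1.39752e-07] × [0.0830931] = 1.16124e-08
  L_B = [C(17,16)·0.35^16·0.65^1 = 17·5.07094e-08·0.65 = 5.60339e-07] × [0.113383] = 6.35332e-08
Weight by the priors:
  π_A·L_A = 0.33 × 1.16124e-08 = 3.8321e-09
  π_B·L_B = 0.67 × 6.35332e-08 = 4.25672e-08
Denominator: 3.8321e-09 + 4.25672e-08 = 4.63993e-08
Responsibility of Supplier B: 4.25672e-08 / 4.63993e-08 ≈ 0.9174

0.9174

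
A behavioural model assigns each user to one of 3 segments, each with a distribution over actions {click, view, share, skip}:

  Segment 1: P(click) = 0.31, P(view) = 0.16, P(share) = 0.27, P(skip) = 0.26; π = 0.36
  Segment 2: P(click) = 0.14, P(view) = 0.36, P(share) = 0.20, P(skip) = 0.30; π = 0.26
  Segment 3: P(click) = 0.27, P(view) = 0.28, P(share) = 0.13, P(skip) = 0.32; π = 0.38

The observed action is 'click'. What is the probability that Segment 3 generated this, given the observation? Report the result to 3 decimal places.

0.409

Apply Bayes' rule: the posterior for each component is proportional to its prior times its likelihood at x.
Component likelihoods at x = 'click':
  p_1 = P(click | comp) = 0.31
  p_2 = P(click | comp) = 0.14
  p_3 = P(click | comp) = 0.27
Multiply by the mixture weights:
  π_1·p_1 = 0.36 × 0.31 = 0.1116
  π_2·p_2 = 0.26 × 0.14 = 0.0364
  π_3·p_3 = 0.38 × 0.27 = 0.1026
Evidence: 0.1116 + 0.0364 + 0.1026 = 0.2506
P(Segment 3 | 'click') = 0.1026 / 0.2506 ≈ 0.409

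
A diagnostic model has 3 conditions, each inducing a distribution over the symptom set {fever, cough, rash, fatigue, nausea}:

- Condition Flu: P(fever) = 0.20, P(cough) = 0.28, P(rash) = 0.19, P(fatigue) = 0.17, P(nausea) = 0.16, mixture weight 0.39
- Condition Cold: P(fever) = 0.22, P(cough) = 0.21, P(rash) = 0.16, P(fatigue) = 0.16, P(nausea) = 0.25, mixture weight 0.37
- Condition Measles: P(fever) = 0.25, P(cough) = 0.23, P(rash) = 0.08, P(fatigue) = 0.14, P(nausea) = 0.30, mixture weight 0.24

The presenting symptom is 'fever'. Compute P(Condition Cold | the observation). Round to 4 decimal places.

0.3710

P(component k | x) = P(Z=k)·f_k(x) / marginal(x), where marginal(x) = Σ_j P(Z=j)·f_j(x).
Component likelihoods at x = 'fever':
  f_Flu = 0.2
  f_Cold = 0.22
  f_Measles = 0.25
Prior × likelihood for each component:
  P(Z=Flu)·f_Flu = 0.39 × 0.2 = 0.078
  P(Z=Cold)·f_Cold = 0.37 × 0.22 = 0.0814
  P(Z=Measles)·f_Measles = 0.24 × 0.25 = 0.06
Sum: 0.078 + 0.0814 + 0.06 = 0.2194
P(Condition Cold | the observation) ≈ 0.3710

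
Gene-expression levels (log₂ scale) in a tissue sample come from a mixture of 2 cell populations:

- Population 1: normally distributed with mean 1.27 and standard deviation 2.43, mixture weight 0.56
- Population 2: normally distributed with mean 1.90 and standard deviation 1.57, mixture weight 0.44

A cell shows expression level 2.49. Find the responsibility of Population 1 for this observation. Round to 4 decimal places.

0.4376

P(component k | x) = P(Z=k)·f_k(x) / marginal(x), where marginal(x) = Σ_j P(Z=j)·f_j(x).
Normal densities:
  p_1 = 0.144734
  p_2 = 0.23678
Weight by the priors:
  P(Z=1)·p_1 = 0.56 × 0.144734 = 0.0810508
  P(Z=2)·p_2 = 0.44 × 0.23678 = 0.104183
Evidence: 0.0810508 + 0.104183 = 0.185234
P(Population 1 | 2.49) = 0.0810508 / 0.185234 ≈ 0.4376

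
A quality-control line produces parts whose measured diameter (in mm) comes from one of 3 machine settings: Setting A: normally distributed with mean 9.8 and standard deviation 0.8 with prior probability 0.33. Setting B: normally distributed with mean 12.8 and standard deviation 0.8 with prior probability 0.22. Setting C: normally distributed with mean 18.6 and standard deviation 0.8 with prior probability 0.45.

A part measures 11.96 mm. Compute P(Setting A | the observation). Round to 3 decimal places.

0.064

P(component k | x) = P(Z=k)·f_k(x) / marginal(x), where marginal(x) = Σ_j P(Z=j)·f_j(x).
Evaluate each component's likelihood at the observed value:
  p_A = (1/(0.8·√(2π)))·exp(−(11.96−9.8)²/(2·0.8²)) = 0.498678·exp(-3.64500) = 0.0130262
  p_B = (1/(0.8·√(2π)))·exp(−(11.96−12.8)²/(2·0.8²)) = 0.498678·exp(-0.55125) = 0.287353
  p_C = (1/(0.8·√(2π)))·exp(−(11.96−18.6)²/(2·0.8²)) = 0.498678·exp(-34.44500) = 5.47705e-16
Multiply by the mixture weights:
  P(Z=A)·p_A = 0.33 × 0.0130262 = 0.00429864
  P(Z=B)·p_B = 0.22 × 0.287353 = 0.0632176
  P(Z=C)·p_C = 0.45 × 5.47705e-16 = 2.46467e-16
Marginal: 0.00429864 + 0.0632176 + 2.46467e-16 = 0.0675162
So the posterior for Setting A is 0.00429864 / 0.0675162 ≈ 0.064.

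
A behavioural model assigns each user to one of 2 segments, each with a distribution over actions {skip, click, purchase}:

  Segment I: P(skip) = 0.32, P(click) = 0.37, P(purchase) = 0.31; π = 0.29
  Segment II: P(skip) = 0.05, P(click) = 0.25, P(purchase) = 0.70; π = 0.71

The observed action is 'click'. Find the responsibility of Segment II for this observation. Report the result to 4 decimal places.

0.6232

By Bayes' theorem, P(k | x) = π_k f_k(x) / Σ_j π_j f_j(x).
Evaluate each component's likelihood at the observed value:
  L_I = 0.37
  L_II = 0.25
Multiply by the mixture weights:
  π_I·L_I = 0.29 × 0.37 = 0.1073
  π_II·L_II = 0.71 × 0.25 = 0.1775
Denominator: 0.1073 + 0.1775 = 0.2848
P(Segment II | the observation) = 0.1775 / 0.2848 ≈ 0.6232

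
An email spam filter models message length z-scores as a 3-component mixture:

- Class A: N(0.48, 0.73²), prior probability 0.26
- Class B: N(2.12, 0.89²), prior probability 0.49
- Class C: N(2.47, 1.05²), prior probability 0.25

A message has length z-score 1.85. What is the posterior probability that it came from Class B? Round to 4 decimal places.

0.6681

The responsibility of component k is w_k f_k(x) divided by Σ_j w_j f_j(x).
Component likelihoods at x = 1.85:
  f_A = 0.0939256
  f_B = 0.42809
  f_C = 0.319161
Unnormalised posteriors:
  w_A·f_A = 0.26 × 0.0939256 = 0.0244207
  w_B·f_B = 0.49 × 0.42809 = 0.209764
  w_C·f_C = 0.25 × 0.319161 = 0.0797902
Sum: 0.0244207 + 0.209764 + 0.0797902 = 0.313975
So the posterior for Class B is 0.209764 / 0.313975 ≈ 0.6681.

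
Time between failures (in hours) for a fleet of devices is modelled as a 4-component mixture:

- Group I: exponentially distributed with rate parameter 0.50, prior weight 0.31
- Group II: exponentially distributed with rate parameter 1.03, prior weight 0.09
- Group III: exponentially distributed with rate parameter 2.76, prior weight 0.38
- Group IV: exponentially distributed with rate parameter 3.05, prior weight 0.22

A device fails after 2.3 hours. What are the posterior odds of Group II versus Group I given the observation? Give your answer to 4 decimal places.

Posterior odds = (π_i f_i(x)) / (π_j f_j(x)); the normalising sum cancels.
Component likelihoods at x = 2.3 hours:
  p_I = 0.50·e^(−0.50·2.3) = 0.50·e^(−1.1500) = 0.158318
  p_II = 1.03·e^(−1.03·2.3) = 1.03·e^(−2.3690) = 0.0963815
  p_III = 2.76·e^(−2.76·2.3) = 2.76·e^(−6.3480) = 0.00483067
  p_IV = 3.05·e^(−3.05·2.3) = 3.05·e^(−7.0150) = 0.00273983
Posterior odds = (π_II·p_II) / (π_I·p_I) = (0.09·0.0963815) / (0.31·0.158318) = 0.00867433 / 0.0490787 ≈ 0.1767

0.1767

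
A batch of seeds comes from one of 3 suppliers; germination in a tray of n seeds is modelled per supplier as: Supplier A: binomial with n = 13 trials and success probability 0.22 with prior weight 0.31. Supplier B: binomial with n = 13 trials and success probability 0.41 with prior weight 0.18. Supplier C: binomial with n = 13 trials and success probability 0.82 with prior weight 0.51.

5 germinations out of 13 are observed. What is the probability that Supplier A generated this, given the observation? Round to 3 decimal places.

0.415

The responsibility of component k is π_k f_k(x) divided by Σ_j π_j f_j(x).
Component likelihoods at x = 5 germinations out of 13:
  f_A = 0.0908759
  f_B = 0.218934
  f_C = 0.000525809
Prior × likelihood for each component:
  π_A·f_A = 0.31 × 0.0908759 = 0.0281715
  π_B·f_B = 0.18 × 0.218934 = 0.0394082
  π_C·f_C = 0.51 × 0.000525809 = 0.000268162
Marginal: 0.0281715 + 0.0394082 + 0.000268162 = 0.0678479
So the posterior for Supplier A is 0.0281715 / 0.0678479 ≈ 0.415.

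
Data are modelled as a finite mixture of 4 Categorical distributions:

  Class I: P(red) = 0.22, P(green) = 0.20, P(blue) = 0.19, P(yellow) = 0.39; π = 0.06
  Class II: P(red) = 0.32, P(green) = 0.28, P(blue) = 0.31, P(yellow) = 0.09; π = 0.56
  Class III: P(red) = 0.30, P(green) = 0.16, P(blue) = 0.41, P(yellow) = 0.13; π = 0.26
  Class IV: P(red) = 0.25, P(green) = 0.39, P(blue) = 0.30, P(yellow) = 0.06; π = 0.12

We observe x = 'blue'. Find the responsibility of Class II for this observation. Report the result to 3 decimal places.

The responsibility of component k is P(Z=k) f_k(x) divided by Σ_j P(Z=j) f_j(x).
Component likelihoods at x = 'blue':
  f_I = P(blue | comp) = 0.19
  f_II = P(blue | comp) = 0.31
  f_III = P(blue | comp) = 0.41
  f_IV = P(blue | comp) = 0.30
Multiply by the mixture weights:
  P(Z=I)·f_I = 0.06 × 0.19 = 0.0114
  P(Z=II)·f_II = 0.56 × 0.31 = 0.1736
  P(Z=III)·f_III = 0.26 × 0.41 = 0.1066
  P(Z=IV)·f_IV = 0.12 × 0.3 = 0.036
Evidence: 0.0114 + 0.1736 + 0.1066 + 0.036 = 0.3276
Responsibility of Class II: 0.1736 / 0.3276 ≈ 0.530

0.530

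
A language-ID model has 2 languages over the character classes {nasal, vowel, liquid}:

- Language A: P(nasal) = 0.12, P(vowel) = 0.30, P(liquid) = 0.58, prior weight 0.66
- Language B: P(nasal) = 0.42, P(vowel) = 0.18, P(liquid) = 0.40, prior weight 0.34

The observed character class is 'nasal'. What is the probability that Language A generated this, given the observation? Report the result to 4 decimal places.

By Bayes' theorem, P(k | x) = w_k f_k(x) / Σ_j w_j f_j(x).
Component likelihoods at x = 'nasal':
  f_A = 0.12
  f_B = 0.42
Multiply by the mixture weights:
  w_A·f_A = 0.66 × 0.12 = 0.0792
  w_B·f_B = 0.34 × 0.42 = 0.1428
Marginal: 0.0792 + 0.1428 = 0.222
So the posterior for Language A is 0.0792 / 0.222 ≈ 0.3568.

0.3568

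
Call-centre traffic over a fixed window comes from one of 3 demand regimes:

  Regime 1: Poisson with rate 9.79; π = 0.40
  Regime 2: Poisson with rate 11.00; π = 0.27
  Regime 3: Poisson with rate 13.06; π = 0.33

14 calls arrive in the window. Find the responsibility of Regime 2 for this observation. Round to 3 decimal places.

By Bayes' theorem, P(k | x) = w_k f_k(x) / Σ_j w_j f_j(x).
Component likelihoods at x = 14 calls:
  L_1 = e^(−9.79)·9.79^14/14! = 0.0477316
  L_2 = e^(−11.00)·11.00^14/14! = 0.0727528
  L_3 = e^(−13.06)·13.06^14/14! = 0.102544
Weight by the priors:
  w_1·L_1 = 0.40 × 0.0477316 = 0.0190927
  w_2·L_2 = 0.27 × 0.0727528 = 0.0196433
  w_3·L_3 = 0.33 × 0.102544 = 0.0338395
Sum: 0.0190927 + 0.0196433 + 0.0338395 = 0.0725754
Responsibility of Regime 2: 0.0196433 / 0.0725754 ≈ 0.271

0.271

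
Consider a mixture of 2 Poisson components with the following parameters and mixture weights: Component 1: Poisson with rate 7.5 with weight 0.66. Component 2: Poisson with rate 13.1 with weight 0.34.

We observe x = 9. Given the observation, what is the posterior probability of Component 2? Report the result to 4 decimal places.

0.2238

P(component k | x) = w_k·f_k(x) / marginal(x), where marginal(x) = Σ_j w_j·f_j(x).
Evaluate each component's likelihood at the observed value:
  f_1 = e^(−7.5)·7.5^9/9! = 0.11444
  f_2 = e^(−13.1)·13.1^9/9! = 0.0640355
Prior × likelihood for each component:
  w_1·f_1 = 0.66 × 0.11444 = 0.0755307
  w_2·f_2 = 0.34 × 0.0640355 = 0.0217721
Normaliser: 0.0755307 + 0.0217721 = 0.0973028
So the posterior for Component 2 is 0.0217721 / 0.0973028 ≈ 0.2238.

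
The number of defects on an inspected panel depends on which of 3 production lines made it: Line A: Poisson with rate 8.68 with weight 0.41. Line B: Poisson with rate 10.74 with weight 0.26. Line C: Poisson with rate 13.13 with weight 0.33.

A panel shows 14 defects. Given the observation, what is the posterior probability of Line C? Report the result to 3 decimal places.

0.543

The responsibility of component k is π_k f_k(x) divided by Σ_j π_j f_j(x).
Poisson probabilities:
  p_A = 0.0268653
  p_B = 0.0675039
  p_C = 0.103041
Weight by the priors:
  π_A·p_A = 0.41 × 0.0268653 = 0.0110148
  π_B·p_B = 0.26 × 0.0675039 = 0.017551
  π_C·p_C = 0.33 × 0.103041 = 0.0340036
Denominator: 0.0110148 + 0.017551 + 0.0340036 = 0.0625694
So the posterior for Line C is 0.0340036 / 0.0625694 ≈ 0.543.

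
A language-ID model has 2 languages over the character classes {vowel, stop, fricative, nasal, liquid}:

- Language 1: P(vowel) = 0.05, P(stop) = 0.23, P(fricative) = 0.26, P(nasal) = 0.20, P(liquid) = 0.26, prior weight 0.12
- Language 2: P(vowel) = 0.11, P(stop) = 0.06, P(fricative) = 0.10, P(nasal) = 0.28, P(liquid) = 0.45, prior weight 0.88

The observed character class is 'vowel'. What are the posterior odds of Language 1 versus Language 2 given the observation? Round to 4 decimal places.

0.0620

Since P(k|x) ∝ P(Z=k) f_k(x), the posterior odds are P(Z=i) f_i(x) / (P(Z=j) f_j(x)).
Component likelihoods at x = 'vowel':
  p_1 = 0.05
  p_2 = 0.11
Odds = (0.12/0.88) × (0.05/0.11) = 0.136364 × 0.454545 ≈ 0.0620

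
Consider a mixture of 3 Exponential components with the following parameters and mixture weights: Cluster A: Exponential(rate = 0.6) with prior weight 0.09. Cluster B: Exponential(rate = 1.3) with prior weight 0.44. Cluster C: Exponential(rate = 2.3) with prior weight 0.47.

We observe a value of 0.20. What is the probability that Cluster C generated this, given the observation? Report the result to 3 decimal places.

Apply Bayes' rule: the posterior for each component is proportional to its prior times its likelihood at x.
Component likelihoods at x = 0.20:
  L_A = 0.6·e^(−0.6·0.20) = 0.6·e^(−0.1200) = 0.532152
  L_B = 1.3·e^(−1.3·0.20) = 1.3·e^(−0.2600) = 1.00237
  L_C = 2.3·e^(−2.3·0.20) = 2.3·e^(−0.4600) = 1.45195
Unnormalised posteriors:
  π_A·L_A = 0.09 × 0.532152 = 0.0478937
  π_B·L_B = 0.44 × 1.00237 = 0.441042
  π_C·L_C = 0.47 × 1.45195 = 0.682418
Normaliser: 0.0478937 + 0.441042 + 0.682418 = 1.17135
P(Cluster C | the observation) = 0.682418 / 1.17135 ≈ 0.583

0.583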